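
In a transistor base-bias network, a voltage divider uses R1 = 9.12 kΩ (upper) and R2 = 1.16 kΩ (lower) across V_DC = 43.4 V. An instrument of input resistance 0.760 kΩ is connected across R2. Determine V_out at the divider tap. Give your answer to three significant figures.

V_out ≈ 2.08 V

First combine the lower leg with the load: R2 ‖ R_L = 0.4592 kΩ.
Voltage divider with the loaded lower leg: V_out = 43.4 × 0.4592/(9.12 + 0.4592) = 43.4 × 0.04793 = 2.080 V.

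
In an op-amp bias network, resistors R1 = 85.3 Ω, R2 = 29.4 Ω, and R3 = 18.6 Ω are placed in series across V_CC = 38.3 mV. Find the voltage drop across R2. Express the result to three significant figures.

V ≈ 8.45 mV

Total series resistance ΣR = 85.3 + 29.4 + 18.6 = 133.3 Ω.
V = V_CC · R/ΣR = 38.3 × 0.2206 = 8.447 mV.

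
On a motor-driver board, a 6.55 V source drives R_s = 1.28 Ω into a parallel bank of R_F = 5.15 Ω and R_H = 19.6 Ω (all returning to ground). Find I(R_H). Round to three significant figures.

Combine the parallel branches: R_p = (1/5.15 + 1/19.6)⁻¹ = 4.078 Ω.
Node voltage V_A = V_in · R_p/(R_s + R_p) = 6.55 × 0.7611 = 4.985 V.
I(R_H) = V_A / R_H = 4.985/19.6 = 0.2544 A.

I ≈ 0.254 A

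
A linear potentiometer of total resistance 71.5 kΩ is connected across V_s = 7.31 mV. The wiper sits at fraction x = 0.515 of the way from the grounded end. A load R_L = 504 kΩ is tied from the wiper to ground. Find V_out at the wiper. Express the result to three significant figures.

V_out ≈ 3.64 mV

Split the track: R_lower = x·R_p = 36.82 kΩ, R_upper = (1−x)·R_p = 34.68 kΩ.
R_L loads the lower segment: effective lower R = 34.32 kΩ.
Then V_out = V_s · 34.32/(34.68 + 34.32) = 3.636 mV.
(Unloaded: V_out = x·V_s = 3.76 mV.)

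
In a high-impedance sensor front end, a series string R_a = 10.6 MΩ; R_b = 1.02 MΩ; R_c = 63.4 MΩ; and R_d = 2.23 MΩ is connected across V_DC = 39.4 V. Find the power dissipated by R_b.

P ≈ 0.265 µW

Series current I = V_DC/ΣR = 39.4/77.25 = 0.5100 µA.
P(R_b) = I²·R_b = (0.5100)² × 1.02 = 0.2653 µW.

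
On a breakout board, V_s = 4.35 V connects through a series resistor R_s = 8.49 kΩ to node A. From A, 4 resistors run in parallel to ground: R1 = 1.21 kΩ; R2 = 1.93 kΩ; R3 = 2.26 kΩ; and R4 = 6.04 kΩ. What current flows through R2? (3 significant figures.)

Equivalent of the parallel group: R_p = 0.5121 kΩ.
V_A = 4.35 × 0.5121/9.002 = 0.2475 V.
I(R2) = V_A / R2 = 0.2475/1.93 = 0.1282 mA.

I ≈ 0.128 mA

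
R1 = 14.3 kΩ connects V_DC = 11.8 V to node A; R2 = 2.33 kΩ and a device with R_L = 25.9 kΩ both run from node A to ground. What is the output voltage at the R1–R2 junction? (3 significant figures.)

V_out ≈ 1.53 V

First combine the lower leg with the load: R2 ‖ R_L = 2.138 kΩ.
Voltage divider with the loaded lower leg: V_out = 11.8 × 2.138/(14.3 + 2.138) = 11.8 × 0.1300 = 1.535 V.
(Unloaded it would be 1.65 V; the load pulls it down.)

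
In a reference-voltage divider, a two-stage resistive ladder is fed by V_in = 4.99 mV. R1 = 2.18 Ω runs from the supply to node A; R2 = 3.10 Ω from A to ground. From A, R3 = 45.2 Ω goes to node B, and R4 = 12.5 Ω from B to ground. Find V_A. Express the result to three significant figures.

V_A ≈ 2.87 mV

Looking into the second stage from A: R3 + R4 = 57.70 Ω appears in parallel with R2.
R2 ‖ (R3+R4) = 2.942 Ω.
V_A = 4.99 × 2.942/(2.18 + 2.942) = 2.866 mV.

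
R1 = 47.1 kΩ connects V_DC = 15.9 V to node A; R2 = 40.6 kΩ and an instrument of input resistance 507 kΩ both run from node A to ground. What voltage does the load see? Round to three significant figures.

V_out ≈ 7.06 V

The load sits in parallel with R2, giving an effective lower resistance R2' = R2·R_L/(R2+R_L) = 37.59 kΩ.
Now apply the divider: V_out = 15.9 × 0.4439 = 7.057 V.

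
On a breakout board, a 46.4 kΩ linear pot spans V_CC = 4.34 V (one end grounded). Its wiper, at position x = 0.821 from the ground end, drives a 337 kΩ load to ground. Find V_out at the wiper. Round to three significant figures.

V_out ≈ 3.49 V

Split the track: R_lower = x·R_p = 38.09 kΩ, R_upper = (1−x)·R_p = 8.306 kΩ.
Lower segment in parallel with the load: 38.09 ‖ 337 = 34.23 kΩ.
Then V_out = V_CC · 34.23/(8.306 + 34.23) = 3.492 V.
(Unloaded: V_out = x·V_CC = 3.56 V.)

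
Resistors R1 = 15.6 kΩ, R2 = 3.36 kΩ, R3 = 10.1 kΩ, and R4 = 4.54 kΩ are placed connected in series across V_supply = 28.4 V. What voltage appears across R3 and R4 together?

V ≈ 12.4 V

Series total: ΣR = 15.6 + 3.36 + 10.1 + 4.54 = 33.60 kΩ.
R_{R3..R4} = 10.1 + 4.54 = 14.64 kΩ.
Voltage divider: V = V_supply · (14.64 / 33.60) = 28.4 × 0.4357 = 12.37 V.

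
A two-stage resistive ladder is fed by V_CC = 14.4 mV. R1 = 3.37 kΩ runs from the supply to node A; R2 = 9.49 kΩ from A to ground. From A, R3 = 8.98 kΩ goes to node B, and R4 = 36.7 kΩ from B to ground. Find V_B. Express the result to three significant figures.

Looking into the second stage from A: R3 + R4 = 45.68 kΩ appears in parallel with R2.
Effective lower resistance at A: R2 ‖ 45.68 = 7.858 kΩ.
First divider: V_A = V_CC · 7.858/(3.37 + 7.858) = 10.08 mV.
Stage 2 is unloaded, so V_B = V_A · R4/(R3+R4) = 10.08 × 36.7/45.68 = 8.097 mV.

V_B ≈ 8.10 mV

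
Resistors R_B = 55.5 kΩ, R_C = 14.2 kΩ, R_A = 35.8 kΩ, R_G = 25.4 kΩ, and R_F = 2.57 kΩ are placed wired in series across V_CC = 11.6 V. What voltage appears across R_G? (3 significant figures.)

Series total: ΣR = 55.5 + 14.2 + 35.8 + 25.4 + 2.57 = 133.5 kΩ.
By the voltage-divider rule, V = 11.6 × 25.40/133.5 = 2.208 V.

V ≈ 2.21 V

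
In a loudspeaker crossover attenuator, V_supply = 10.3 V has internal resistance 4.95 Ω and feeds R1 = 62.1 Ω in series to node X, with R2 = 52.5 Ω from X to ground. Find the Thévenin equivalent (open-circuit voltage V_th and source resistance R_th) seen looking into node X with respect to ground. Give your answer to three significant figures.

R1' = 4.95 + 62.1 = 67.05 Ω (source resistance + R1).
With X open, the divider is unloaded: V_th = 10.3 × 52.5/119.5 = 4.523 V.
With V_supply suppressed (replaced by a short), R_th = R1' ‖ R2 = (67.05 × 52.5)/(67.05 + 52.5) = 29.44 Ω.

V_th ≈ 4.52 V, R_th ≈ 29.4 Ω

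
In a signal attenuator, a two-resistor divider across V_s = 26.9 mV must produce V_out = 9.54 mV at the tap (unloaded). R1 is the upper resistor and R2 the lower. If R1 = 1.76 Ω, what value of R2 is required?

The divider ratio is R2/(R1+R2) = 9.54/26.9 = 0.3546.
Rearranging, R2 = R1·k/(1−k) = 1.76 × 0.5495 = 0.9672 Ω.

R2 ≈ 0.967 Ω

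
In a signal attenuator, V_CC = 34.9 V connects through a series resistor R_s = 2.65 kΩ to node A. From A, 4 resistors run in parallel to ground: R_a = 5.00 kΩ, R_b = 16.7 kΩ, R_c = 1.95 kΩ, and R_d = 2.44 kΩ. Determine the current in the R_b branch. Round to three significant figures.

Equivalent of the parallel group: R_p = 0.8456 kΩ.
V_A = 34.9 × 0.8456/3.496 = 8.443 V.
I(R_b) = V_A / R_b = 8.443/16.7 = 0.5056 mA.

I ≈ 0.506 mA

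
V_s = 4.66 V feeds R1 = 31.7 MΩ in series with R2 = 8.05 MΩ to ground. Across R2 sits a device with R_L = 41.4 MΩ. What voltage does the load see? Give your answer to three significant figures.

R2 ‖ R_L = (8.05 × 41.4)/(8.05 + 41.4) = 6.740 MΩ.
Then V_out = V_s · R2'/(R1 + R2') = 4.66 × 6.740/38.44 = 0.8170 V.

V_out ≈ 0.817 V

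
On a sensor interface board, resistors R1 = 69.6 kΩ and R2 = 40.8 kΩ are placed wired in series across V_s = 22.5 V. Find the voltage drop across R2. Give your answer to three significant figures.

Series total: ΣR = 69.6 + 40.8 = 110.4 kΩ.
Voltage divider: V = V_s · (40.80 / 110.4) = 22.5 × 0.3696 = 8.315 V.

V ≈ 8.32 V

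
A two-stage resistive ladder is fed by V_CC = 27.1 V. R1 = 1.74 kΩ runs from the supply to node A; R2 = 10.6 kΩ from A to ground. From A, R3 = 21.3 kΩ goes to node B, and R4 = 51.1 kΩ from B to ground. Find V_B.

V_B ≈ 16.1 V

Node A sees R2 in parallel with the series input of stage 2, R3 + R4 = 72.40 kΩ.
Effective lower resistance at A: R2 ‖ 72.40 = 9.246 kΩ.
V_A = 27.1 × 9.246/(1.74 + 9.246) = 22.81 V.
Then the unloaded second divider: V_B = V_A × R4/(R3+R4) = 22.81 × 0.7058 = 16.10 V.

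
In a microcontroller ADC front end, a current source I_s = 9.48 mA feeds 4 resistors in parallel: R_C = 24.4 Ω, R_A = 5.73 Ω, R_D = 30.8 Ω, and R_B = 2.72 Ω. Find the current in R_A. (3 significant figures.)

I ≈ 2.69 mA

ΣG = 1/24.4 + 1/5.73 + 1/30.8 + 1/2.72 = 0.6156.
Current divider: I(R_A) = I_s · G_k/ΣG = 9.48 × (0.1745/0.6156) = 9.48 × 0.2835 = 2.687 mA.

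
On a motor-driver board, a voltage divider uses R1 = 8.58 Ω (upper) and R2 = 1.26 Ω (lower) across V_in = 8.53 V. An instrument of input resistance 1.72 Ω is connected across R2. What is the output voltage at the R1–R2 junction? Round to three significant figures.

V_out ≈ 0.667 V

The load sits in parallel with R2, giving an effective lower resistance R2' = R2·R_L/(R2+R_L) = 0.7272 Ω.
Voltage divider with the loaded lower leg: V_out = 8.53 × 0.7272/(8.58 + 0.7272) = 8.53 × 0.07814 = 0.6665 V.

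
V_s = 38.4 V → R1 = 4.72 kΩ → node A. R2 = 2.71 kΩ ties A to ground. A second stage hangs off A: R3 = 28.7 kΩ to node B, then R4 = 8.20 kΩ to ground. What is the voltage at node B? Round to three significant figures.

Looking into the second stage from A: R3 + R4 = 36.90 kΩ appears in parallel with R2.
Effective lower resistance at A: R2 ‖ 36.90 = 2.525 kΩ.
First divider: V_A = V_s · 2.525/(4.72 + 2.525) = 13.38 V.
V_B = V_A × 0.2222 = 2.974 V.

V_B ≈ 2.97 V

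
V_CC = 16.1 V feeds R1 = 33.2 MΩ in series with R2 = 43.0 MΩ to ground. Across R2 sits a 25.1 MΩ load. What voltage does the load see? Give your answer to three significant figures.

R2 ‖ R_L = (43.0 × 25.1)/(43.0 + 25.1) = 15.85 MΩ.
Voltage divider with the loaded lower leg: V_out = 16.1 × 15.85/(33.2 + 15.85) = 16.1 × 0.3231 = 5.202 V.
(Unloaded it would be 9.09 V; the load pulls it down.)

V_out ≈ 5.20 V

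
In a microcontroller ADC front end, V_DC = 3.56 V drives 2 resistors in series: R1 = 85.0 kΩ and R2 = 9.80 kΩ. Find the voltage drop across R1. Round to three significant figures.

V ≈ 3.19 V

Series total: ΣR = 85.0 + 9.80 = 94.80 kΩ.
V = V_DC · R/ΣR = 3.56 × 0.8966 = 3.192 V.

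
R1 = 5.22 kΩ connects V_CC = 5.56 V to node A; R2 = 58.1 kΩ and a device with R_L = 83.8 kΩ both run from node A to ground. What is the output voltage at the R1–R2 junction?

V_out ≈ 4.83 V

First combine the lower leg with the load: R2 ‖ R_L = 34.31 kΩ.
Now apply the divider: V_out = 5.56 × 0.8680 = 4.826 V.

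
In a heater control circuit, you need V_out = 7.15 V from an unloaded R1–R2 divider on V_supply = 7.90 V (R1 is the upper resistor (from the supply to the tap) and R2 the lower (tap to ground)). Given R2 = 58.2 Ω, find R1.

R1 ≈ 6.10 Ω

Required fraction k = V_out/V_supply = 0.9051.
Rearranging, R1 = R2·(1−k)/k = 58.2 × 0.1049 = 6.105 Ω.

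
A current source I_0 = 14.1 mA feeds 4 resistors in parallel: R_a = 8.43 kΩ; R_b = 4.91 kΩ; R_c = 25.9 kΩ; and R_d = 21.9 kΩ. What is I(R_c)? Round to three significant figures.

I ≈ 1.34 mA

Conductances: ΣG = 1/8.43 + 1/4.91 + 1/25.9 + 1/21.9 = 0.4066 (1/kΩ).
By the current-divider rule, I = I_0 · G_k/ΣG = 14.1 × 0.09497 = 1.339 mA.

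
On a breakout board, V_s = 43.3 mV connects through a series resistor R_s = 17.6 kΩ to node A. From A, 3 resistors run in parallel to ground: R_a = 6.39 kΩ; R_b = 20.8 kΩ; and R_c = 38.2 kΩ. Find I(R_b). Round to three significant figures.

Parallel bank: R_p = 1/(1/6.39 + 1/20.8 + 1/38.2) = 4.334 kΩ.
Node voltage V_A = V_s · R_p/(R_s + R_p) = 43.3 × 0.1976 = 8.555 mV.
I(R_b) = V_A / R_b = 8.555/20.8 = 0.4113 µA.
(Check via current divider: I_total = 1.974 µA; share G_k/ΣG = 0.2084 → same result.)

I ≈ 0.411 µA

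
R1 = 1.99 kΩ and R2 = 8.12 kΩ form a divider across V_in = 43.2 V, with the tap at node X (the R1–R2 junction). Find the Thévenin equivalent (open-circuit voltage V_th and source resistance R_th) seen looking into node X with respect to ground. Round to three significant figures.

V_th ≈ 34.7 V, R_th ≈ 1.60 kΩ

V_th is the unloaded tap voltage: V_in · R2/(R1+R2) = 43.2 × 0.8032 = 34.70 V.
Looking into X with the source shorted: R_th = R1·R2/(R1+R2) = 1.990 × 8.12/10.11 = 1.598 kΩ.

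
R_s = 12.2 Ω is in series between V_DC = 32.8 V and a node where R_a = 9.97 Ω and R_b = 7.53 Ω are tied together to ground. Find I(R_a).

Parallel bank: R_p = 1/(1/9.97 + 1/7.53) = 4.290 Ω.
V_A by voltage divider: V_A = 32.8 × 4.290/(12.2 + 4.290) = 8.533 V.
I(R_a) = V_A / R_a = 8.533/9.97 = 0.8559 A.
(Check via current divider: I_total = 1.989 A; share G_k/ΣG = 0.4303 → same result.)

I ≈ 0.856 A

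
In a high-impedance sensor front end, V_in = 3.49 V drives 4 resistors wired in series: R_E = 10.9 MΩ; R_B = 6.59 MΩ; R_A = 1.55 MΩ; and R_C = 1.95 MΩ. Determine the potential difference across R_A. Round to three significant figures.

ΣR = 10.9 + 6.59 + 1.55 + 1.95 = 20.99 MΩ.
Voltage divider: V = V_in · (1.550 / 20.99) = 3.49 × 0.07384 = 0.2577 V.

V ≈ 0.258 V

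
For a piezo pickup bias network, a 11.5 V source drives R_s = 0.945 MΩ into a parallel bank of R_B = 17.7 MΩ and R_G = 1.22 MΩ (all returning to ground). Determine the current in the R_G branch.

I ≈ 5.16 µA

Parallel bank: R_p = 1/(1/17.7 + 1/1.22) = 1.141 MΩ.
V_A by voltage divider: V_A = 11.5 × 1.141/(0.945 + 1.141) = 6.291 V.
I(R_G) = V_A / R_G = 6.291/1.22 = 5.157 µA.
(Check via current divider: I_total = 5.512 µA; share G_k/ΣG = 0.9355 → same result.)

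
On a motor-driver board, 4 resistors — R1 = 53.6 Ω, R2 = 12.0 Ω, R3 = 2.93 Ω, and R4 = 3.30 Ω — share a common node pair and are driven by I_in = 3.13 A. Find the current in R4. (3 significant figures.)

Total conductance ΣG = 1/53.6 + 1/12.0 + 1/2.93 + 1/3.30 = 0.7463 (units of 1/Ω).
Current divider: I(R4) = I_in · G_k/ΣG = 3.13 × (0.3030/0.7463) = 3.13 × 0.4060 = 1.271 A.

I ≈ 1.27 A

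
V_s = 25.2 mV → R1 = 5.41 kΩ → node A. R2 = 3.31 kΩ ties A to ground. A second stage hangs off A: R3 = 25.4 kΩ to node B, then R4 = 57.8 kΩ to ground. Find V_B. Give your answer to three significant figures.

The second stage (R3 + R4 = 83.20 kΩ) loads node A in parallel with R2.
Effective lower resistance at A: R2 ‖ 83.20 = 3.183 kΩ.
V_A = 25.2 × 3.183/(5.41 + 3.183) = 9.335 mV.
Stage 2 is unloaded, so V_B = V_A · R4/(R3+R4) = 9.335 × 57.8/83.20 = 6.485 mV.

V_B ≈ 6.49 mV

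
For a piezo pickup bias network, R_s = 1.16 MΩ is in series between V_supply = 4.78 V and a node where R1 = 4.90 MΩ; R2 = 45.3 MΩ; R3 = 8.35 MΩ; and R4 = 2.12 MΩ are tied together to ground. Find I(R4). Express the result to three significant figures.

I ≈ 1.16 µA

Combine the parallel branches: R_p = (1/4.90 + 1/45.3 + 1/8.35 + 1/2.12)⁻¹ = 1.223 MΩ.
V_A = 4.78 × 1.223/2.383 = 2.453 V.
I(R4) = V_A / R4 = 2.453/2.12 = 1.157 µA.
(Equivalently: I_total = 2.006 µA, then current-divider fraction G_k/ΣG = 0.5769.)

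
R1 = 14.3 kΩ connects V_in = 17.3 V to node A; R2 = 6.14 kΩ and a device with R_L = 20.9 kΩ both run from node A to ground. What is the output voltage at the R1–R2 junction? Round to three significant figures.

V_out ≈ 4.31 V

First combine the lower leg with the load: R2 ‖ R_L = 4.746 kΩ.
Then V_out = V_in · R2'/(R1 + R2') = 17.3 × 4.746/19.05 = 4.311 V.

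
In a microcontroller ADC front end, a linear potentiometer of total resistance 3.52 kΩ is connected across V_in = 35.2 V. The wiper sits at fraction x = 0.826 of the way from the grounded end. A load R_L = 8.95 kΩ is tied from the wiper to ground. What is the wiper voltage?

V_out ≈ 27.5 V

Lower segment x·R_p = 2.908 kΩ; upper segment (1−x)·R_p = 0.6125 kΩ.
Lower segment in parallel with the load: 2.908 ‖ 8.95 = 2.195 kΩ.
V_out = 35.2 × 2.195/(0.6125 + 2.195) = 27.52 V.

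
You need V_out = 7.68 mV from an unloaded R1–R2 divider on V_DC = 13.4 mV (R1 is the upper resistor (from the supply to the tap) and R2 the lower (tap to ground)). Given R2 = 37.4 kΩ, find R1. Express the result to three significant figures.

Required fraction k = V_out/V_DC = 0.5731.
Rearranging, R1 = R2·(1−k)/k = 37.4 × 0.7448 = 27.86 kΩ.

R1 ≈ 27.9 kΩ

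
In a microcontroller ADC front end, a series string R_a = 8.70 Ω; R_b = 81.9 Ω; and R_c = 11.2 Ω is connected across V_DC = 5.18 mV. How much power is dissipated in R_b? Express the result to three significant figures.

ΣR = 101.8 Ω → I = 5.18/101.8 = 0.05088 mA.
P = I²R = 0.002589 × 81.9 = 0.2121 µW.

P ≈ 0.212 µW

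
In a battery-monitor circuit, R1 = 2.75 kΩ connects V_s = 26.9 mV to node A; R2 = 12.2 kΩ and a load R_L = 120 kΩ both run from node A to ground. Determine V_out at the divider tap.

R2 ‖ R_L = (12.2 × 120)/(12.2 + 120) = 11.07 kΩ.
Then V_out = V_s · R2'/(R1 + R2') = 26.9 × 11.07/13.82 = 21.55 mV.
(Unloaded it would be 22.0 mV; the load pulls it down.)

V_out ≈ 21.5 mV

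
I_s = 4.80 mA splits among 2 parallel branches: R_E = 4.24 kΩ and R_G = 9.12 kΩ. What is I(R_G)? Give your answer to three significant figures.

For two parallel branches, I_k = I_s · (other R)/(sum of R).
So I = 4.80 × 4.24/13.36 = 1.523 mA.

I ≈ 1.52 mA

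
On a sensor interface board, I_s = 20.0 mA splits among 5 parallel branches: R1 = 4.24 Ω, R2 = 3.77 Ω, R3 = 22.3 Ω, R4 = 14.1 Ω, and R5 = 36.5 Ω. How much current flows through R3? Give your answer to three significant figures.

ΣG = 1/4.24 + 1/3.77 + 1/22.3 + 1/14.1 + 1/36.5 = 0.6443.
R3 takes the fraction G_k/ΣG = 0.04484/0.6443 = 0.06960, so I = 20.0 × 0.06960 = 1.392 mA.

I ≈ 1.39 mA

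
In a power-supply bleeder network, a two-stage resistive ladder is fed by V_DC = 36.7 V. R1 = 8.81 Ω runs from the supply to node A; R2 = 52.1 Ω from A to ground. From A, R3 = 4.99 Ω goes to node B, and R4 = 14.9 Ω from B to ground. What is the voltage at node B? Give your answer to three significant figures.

Node A sees R2 in parallel with the series input of stage 2, R3 + R4 = 19.89 Ω.
R2 ‖ (R3+R4) = 14.39 Ω.
V_A = 36.7 × 14.39/(8.81 + 14.39) = 22.77 V.
V_B = V_A × 0.7491 = 17.05 V.

V_B ≈ 17.1 V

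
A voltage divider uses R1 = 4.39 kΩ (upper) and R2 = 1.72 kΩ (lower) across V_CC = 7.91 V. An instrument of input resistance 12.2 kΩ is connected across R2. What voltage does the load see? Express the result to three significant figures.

V_out ≈ 2.02 V

The load sits in parallel with R2, giving an effective lower resistance R2' = R2·R_L/(R2+R_L) = 1.507 kΩ.
Then V_out = V_CC · R2'/(R1 + R2') = 7.91 × 1.507/5.897 = 2.022 V.
(Unloaded it would be 2.23 V; the load pulls it down.)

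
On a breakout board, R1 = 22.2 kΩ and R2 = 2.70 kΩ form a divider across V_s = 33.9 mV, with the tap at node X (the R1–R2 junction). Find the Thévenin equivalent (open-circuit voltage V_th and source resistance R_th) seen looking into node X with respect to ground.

With X open, the divider is unloaded: V_th = 33.9 × 2.70/24.90 = 3.676 mV.
Looking into X with the source shorted: R_th = R1·R2/(R1+R2) = 22.20 × 2.70/24.90 = 2.407 kΩ.

V_th ≈ 3.68 mV, R_th ≈ 2.41 kΩ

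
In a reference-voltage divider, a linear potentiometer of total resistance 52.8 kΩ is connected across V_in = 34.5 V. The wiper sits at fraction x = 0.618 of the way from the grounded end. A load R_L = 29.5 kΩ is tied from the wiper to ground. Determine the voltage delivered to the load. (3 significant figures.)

V_out ≈ 15.0 V

Split the track: R_lower = x·R_p = 32.63 kΩ, R_upper = (1−x)·R_p = 20.17 kΩ.
R_L loads the lower segment: effective lower R = 15.49 kΩ.
Loaded-divider output: V_out = 34.5 × 0.4344 = 14.99 V.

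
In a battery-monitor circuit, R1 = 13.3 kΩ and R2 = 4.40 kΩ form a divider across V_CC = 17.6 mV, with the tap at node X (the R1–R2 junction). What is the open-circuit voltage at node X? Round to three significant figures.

V_th ≈ 4.38 mV

Open-circuit (no load on X): V_th = V_CC · R2/(R1 + R2) = 17.6 × 4.40/(13.30 + 4.40) = 4.375 mV.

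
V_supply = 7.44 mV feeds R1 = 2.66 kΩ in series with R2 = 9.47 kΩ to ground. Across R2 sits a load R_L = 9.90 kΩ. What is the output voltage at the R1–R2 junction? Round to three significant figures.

V_out ≈ 4.80 mV

First combine the lower leg with the load: R2 ‖ R_L = 4.840 kΩ.
Then V_out = V_supply · R2'/(R1 + R2') = 7.44 × 4.840/7.500 = 4.801 mV.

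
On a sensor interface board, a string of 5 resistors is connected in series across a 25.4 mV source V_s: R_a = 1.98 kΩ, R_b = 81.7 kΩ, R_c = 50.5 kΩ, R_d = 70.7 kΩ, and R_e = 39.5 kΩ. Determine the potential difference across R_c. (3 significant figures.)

V ≈ 5.25 mV

ΣR = 1.98 + 81.7 + 50.5 + 70.7 + 39.5 = 244.4 kΩ.
V = V_s · R/ΣR = 25.4 × 0.2066 = 5.249 mV.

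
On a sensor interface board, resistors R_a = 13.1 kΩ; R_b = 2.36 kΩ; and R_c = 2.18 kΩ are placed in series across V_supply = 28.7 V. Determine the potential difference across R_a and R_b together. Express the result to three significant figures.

V ≈ 25.2 V

ΣR = 13.1 + 2.36 + 2.18 = 17.64 kΩ.
R_{R_a..R_b} = 13.1 + 2.36 = 15.46 kΩ.
Voltage divider: V = V_supply · (15.46 / 17.64) = 28.7 × 0.8764 = 25.15 V.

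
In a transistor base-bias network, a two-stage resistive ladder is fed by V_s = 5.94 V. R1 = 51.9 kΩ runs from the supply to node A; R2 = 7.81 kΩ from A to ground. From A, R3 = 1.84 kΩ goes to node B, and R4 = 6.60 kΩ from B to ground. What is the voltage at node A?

The second stage (R3 + R4 = 8.440 kΩ) loads node A in parallel with R2.
Effective lower resistance at A: R2 ‖ 8.440 = 4.056 kΩ.
So V_A = 5.94 × 0.07249 = 0.4306 V.

V_A ≈ 0.431 V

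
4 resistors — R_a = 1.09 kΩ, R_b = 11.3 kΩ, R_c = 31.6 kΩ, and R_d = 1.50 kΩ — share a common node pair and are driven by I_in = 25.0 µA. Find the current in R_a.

I ≈ 13.5 µA

ΣG = 1/1.09 + 1/11.3 + 1/31.6 + 1/1.50 = 1.704.
R_a takes the fraction G_k/ΣG = 0.9174/1.704 = 0.5383, so I = 25.0 × 0.5383 = 13.46 µA.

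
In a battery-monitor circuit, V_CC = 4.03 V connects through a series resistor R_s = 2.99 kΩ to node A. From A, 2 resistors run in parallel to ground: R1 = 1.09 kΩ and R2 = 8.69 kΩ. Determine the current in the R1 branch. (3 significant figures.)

I ≈ 0.905 mA

Combine the parallel branches: R_p = (1/1.09 + 1/8.69)⁻¹ = 0.9685 kΩ.
V_A by voltage divider: V_A = 4.03 × 0.9685/(2.99 + 0.9685) = 0.9860 V.
I(R1) = V_A / R1 = 0.9860/1.09 = 0.9046 mA.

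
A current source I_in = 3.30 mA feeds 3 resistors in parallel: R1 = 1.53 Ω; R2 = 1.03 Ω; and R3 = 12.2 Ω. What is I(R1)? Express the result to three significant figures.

I ≈ 1.26 mA

Conductances: ΣG = 1/1.53 + 1/1.03 + 1/12.2 = 1.706 (1/Ω).
By the current-divider rule, I = I_in · G_k/ΣG = 3.30 × 0.3830 = 1.264 mA.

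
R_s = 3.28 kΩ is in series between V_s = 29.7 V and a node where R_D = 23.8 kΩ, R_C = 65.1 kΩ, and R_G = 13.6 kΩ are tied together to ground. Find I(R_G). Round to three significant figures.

I ≈ 1.53 mA

Combine the parallel branches: R_p = (1/23.8 + 1/65.1 + 1/13.6)⁻¹ = 7.639 kΩ.
V_A = 29.7 × 7.639/10.92 = 20.78 V.
I(R_G) = V_A / R_G = 20.78/13.6 = 1.528 mA.
(Check via current divider: I_total = 2.720 mA; share G_k/ΣG = 0.5617 → same result.)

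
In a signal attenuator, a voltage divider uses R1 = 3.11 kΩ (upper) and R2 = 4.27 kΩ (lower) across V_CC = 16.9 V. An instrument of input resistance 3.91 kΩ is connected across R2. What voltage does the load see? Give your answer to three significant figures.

First combine the lower leg with the load: R2 ‖ R_L = 2.041 kΩ.
Voltage divider with the loaded lower leg: V_out = 16.9 × 2.041/(3.11 + 2.041) = 16.9 × 0.3962 = 6.696 V.

V_out ≈ 6.70 V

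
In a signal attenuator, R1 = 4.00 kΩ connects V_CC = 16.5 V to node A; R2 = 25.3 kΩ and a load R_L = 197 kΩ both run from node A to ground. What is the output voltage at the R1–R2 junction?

First combine the lower leg with the load: R2 ‖ R_L = 22.42 kΩ.
Now apply the divider: V_out = 16.5 × 0.8486 = 14.00 V.

V_out ≈ 14.0 V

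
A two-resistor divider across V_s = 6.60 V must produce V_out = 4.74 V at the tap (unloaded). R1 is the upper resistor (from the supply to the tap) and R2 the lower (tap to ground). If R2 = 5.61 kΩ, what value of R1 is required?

Required fraction k = V_out/V_s = 0.7182.
R1 = R2·(1/k − 1) = 5.61 × 0.3924 = 2.201 kΩ.

R1 ≈ 2.20 kΩ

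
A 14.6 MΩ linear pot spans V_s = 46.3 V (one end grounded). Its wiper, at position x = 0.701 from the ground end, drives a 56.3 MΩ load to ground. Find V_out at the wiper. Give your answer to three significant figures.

Split the track: R_lower = x·R_p = 10.23 MΩ, R_upper = (1−x)·R_p = 4.365 MΩ.
(x·R_p) ‖ R_L = 8.660 MΩ.
Then V_out = V_s · 8.660/(4.365 + 8.660) = 30.78 V.

V_out ≈ 30.8 V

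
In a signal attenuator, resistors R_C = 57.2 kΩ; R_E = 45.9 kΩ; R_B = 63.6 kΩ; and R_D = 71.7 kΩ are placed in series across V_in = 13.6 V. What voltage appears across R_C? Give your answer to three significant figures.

Total series resistance ΣR = 57.2 + 45.9 + 63.6 + 71.7 = 238.4 kΩ.
Voltage divider: V = V_in · (57.20 / 238.4) = 13.6 × 0.2399 = 3.263 V.

V ≈ 3.26 V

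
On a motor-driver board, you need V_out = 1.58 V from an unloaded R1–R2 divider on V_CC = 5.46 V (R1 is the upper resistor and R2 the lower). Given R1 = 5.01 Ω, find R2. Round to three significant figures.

V_out/V_CC = R2/(R1+R2) = 0.2894.
Rearranging, R2 = R1·k/(1−k) = 5.01 × 0.4072 = 2.040 Ω.

R2 ≈ 2.04 Ω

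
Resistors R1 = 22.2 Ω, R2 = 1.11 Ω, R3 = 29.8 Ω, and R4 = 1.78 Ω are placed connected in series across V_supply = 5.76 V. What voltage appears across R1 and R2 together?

V ≈ 2.45 V

ΣR = 22.2 + 1.11 + 29.8 + 1.78 = 54.89 Ω.
R_{R1..R2} = 22.2 + 1.11 = 23.31 Ω.
V = V_supply · R/ΣR = 5.76 × 0.4247 = 2.446 V.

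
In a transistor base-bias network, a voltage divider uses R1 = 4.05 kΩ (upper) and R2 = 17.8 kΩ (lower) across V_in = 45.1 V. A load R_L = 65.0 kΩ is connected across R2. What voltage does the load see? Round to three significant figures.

V_out ≈ 35.0 V

First combine the lower leg with the load: R2 ‖ R_L = 13.97 kΩ.
Voltage divider with the loaded lower leg: V_out = 45.1 × 13.97/(4.05 + 13.97) = 45.1 × 0.7753 = 34.97 V.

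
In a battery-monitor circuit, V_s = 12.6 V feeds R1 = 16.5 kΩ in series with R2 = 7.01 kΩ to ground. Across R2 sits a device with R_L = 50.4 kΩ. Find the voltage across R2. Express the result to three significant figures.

V_out ≈ 3.42 V

The load sits in parallel with R2, giving an effective lower resistance R2' = R2·R_L/(R2+R_L) = 6.154 kΩ.
Now apply the divider: V_out = 12.6 × 0.2717 = 3.423 V.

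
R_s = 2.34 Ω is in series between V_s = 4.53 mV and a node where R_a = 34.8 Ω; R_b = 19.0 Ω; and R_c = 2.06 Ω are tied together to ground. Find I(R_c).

I ≈ 0.945 mA

Combine the parallel branches: R_p = (1/34.8 + 1/19.0 + 1/2.06)⁻¹ = 1.764 Ω.
V_A by voltage divider: V_A = 4.53 × 1.764/(2.34 + 1.764) = 1.947 mV.
Branch current I = V_A/R_c = 1.947/2.06 = 0.9453 mA.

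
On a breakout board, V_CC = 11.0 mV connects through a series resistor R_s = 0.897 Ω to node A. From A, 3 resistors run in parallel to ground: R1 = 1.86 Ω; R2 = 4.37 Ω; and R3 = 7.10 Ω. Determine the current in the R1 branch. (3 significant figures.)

Parallel bank: R_p = 1/(1/1.86 + 1/4.37 + 1/7.10) = 1.102 Ω.
Node voltage V_A = V_CC · R_p/(R_s + R_p) = 11.0 × 0.5513 = 6.064 mV.
Branch current I = V_A/R1 = 6.064/1.86 = 3.260 mA.
(Equivalently: I_total = 5.502 mA, then current-divider fraction G_k/ΣG = 0.5926.)

I ≈ 3.26 mA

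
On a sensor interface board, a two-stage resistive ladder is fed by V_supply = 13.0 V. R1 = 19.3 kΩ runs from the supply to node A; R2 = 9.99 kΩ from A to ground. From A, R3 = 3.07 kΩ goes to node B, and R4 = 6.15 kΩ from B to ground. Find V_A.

The second stage (R3 + R4 = 9.220 kΩ) loads node A in parallel with R2.
Effective lower resistance at A: R2 ‖ 9.220 = 4.795 kΩ.
So V_A = 13.0 × 0.1990 = 2.587 V.

V_A ≈ 2.59 V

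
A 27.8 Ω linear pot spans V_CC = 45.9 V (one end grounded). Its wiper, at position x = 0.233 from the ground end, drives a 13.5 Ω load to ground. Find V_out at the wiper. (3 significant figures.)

Lower segment x·R_p = 6.477 Ω; upper segment (1−x)·R_p = 21.32 Ω.
(x·R_p) ‖ R_L = 4.377 Ω.
V_out = 45.9 × 4.377/(21.32 + 4.377) = 7.818 V.

V_out ≈ 7.82 V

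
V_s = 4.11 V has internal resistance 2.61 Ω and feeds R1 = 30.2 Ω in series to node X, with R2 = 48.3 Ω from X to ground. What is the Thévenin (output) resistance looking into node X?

R_th ≈ 19.5 Ω

R1' = 2.61 + 30.2 = 32.81 Ω (source resistance + R1).
Looking into X with the source shorted: R_th = R1'·R2/(R1'+R2) = 32.81 × 48.3/81.11 = 19.54 Ω.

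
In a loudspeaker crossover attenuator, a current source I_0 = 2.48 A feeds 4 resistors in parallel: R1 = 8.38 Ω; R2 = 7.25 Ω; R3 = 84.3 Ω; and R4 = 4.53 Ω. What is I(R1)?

ΣG = 1/8.38 + 1/7.25 + 1/84.3 + 1/4.53 = 0.4899.
By the current-divider rule, I = I_0 · G_k/ΣG = 2.48 × 0.2436 = 0.6041 A.

I ≈ 0.604 A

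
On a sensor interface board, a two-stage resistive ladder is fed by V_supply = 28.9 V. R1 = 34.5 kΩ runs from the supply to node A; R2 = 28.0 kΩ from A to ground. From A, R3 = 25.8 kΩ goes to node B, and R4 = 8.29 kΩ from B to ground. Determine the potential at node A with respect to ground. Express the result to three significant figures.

Looking into the second stage from A: R3 + R4 = 34.09 kΩ appears in parallel with R2.
R2 ‖ (R3+R4) = 15.37 kΩ.
So V_A = 28.9 × 0.3082 = 8.908 V.

V_A ≈ 8.91 V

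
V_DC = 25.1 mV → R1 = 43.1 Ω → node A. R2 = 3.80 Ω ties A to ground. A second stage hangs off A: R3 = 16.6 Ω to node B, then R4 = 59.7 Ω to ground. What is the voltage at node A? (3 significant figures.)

V_A ≈ 1.94 mV

Node A sees R2 in parallel with the series input of stage 2, R3 + R4 = 76.30 Ω.
R2 ‖ (R3+R4) = 3.620 Ω.
So V_A = 25.1 × 0.07748 = 1.945 mV.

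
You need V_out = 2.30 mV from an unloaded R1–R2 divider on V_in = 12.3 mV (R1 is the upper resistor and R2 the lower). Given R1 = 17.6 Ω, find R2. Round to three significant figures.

V_out/V_in = R2/(R1+R2) = 0.1870.
Rearranging, R2 = R1·k/(1−k) = 17.6 × 0.2300 = 4.048 Ω.

R2 ≈ 4.05 Ω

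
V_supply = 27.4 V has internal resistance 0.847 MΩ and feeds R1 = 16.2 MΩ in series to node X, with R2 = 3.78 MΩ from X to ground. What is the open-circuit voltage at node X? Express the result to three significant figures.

R1' = 0.847 + 16.2 = 17.05 MΩ (source resistance + R1).
With X open, the divider is unloaded: V_th = 27.4 × 3.78/20.83 = 4.973 V.

V_th ≈ 4.97 V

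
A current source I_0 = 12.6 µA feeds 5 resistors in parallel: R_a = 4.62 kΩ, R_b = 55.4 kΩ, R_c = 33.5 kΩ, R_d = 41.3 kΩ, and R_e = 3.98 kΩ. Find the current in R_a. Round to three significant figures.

I ≈ 5.05 µA

ΣG = 1/4.62 + 1/55.4 + 1/33.5 + 1/41.3 + 1/3.98 = 0.5398.
By the current-divider rule, I = I_0 · G_k/ΣG = 12.6 × 0.4010 = 5.052 µA.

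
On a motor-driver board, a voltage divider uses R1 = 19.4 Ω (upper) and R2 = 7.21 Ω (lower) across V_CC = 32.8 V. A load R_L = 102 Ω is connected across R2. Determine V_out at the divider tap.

V_out ≈ 8.45 V

The load sits in parallel with R2, giving an effective lower resistance R2' = R2·R_L/(R2+R_L) = 6.734 Ω.
Voltage divider with the loaded lower leg: V_out = 32.8 × 6.734/(19.4 + 6.734) = 32.8 × 0.2577 = 8.452 V.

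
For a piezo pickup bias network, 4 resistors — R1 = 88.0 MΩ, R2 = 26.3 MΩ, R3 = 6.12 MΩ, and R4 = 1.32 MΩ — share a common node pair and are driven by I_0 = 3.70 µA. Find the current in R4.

I ≈ 2.89 µA

Conductances: ΣG = 1/88.0 + 1/26.3 + 1/6.12 + 1/1.32 = 0.9704 (1/MΩ).
Current divider: I(R4) = I_0 · G_k/ΣG = 3.70 × (0.7576/0.9704) = 3.70 × 0.7807 = 2.889 µA.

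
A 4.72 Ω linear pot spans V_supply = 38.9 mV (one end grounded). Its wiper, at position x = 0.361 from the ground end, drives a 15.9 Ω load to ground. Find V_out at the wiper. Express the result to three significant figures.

V_out ≈ 13.1 mV

Lower segment x·R_p = 1.704 Ω; upper segment (1−x)·R_p = 3.016 Ω.
Lower segment in parallel with the load: 1.704 ‖ 15.9 = 1.539 Ω.
Loaded-divider output: V_out = 38.9 × 0.3379 = 13.14 mV.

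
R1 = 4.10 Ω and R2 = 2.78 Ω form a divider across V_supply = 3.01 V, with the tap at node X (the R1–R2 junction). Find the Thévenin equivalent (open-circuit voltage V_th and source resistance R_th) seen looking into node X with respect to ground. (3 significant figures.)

V_th is the unloaded tap voltage: V_supply · R2/(R1+R2) = 3.01 × 0.4041 = 1.216 V.
Looking into X with the source shorted: R_th = R1·R2/(R1+R2) = 4.100 × 2.78/6.880 = 1.657 Ω.

V_th ≈ 1.22 V, R_th ≈ 1.66 Ω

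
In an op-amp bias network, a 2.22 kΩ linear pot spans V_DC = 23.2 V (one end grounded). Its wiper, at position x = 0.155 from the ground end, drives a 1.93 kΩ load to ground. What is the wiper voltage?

The pot divides into 1.876 kΩ above the wiper and 0.3441 kΩ below.
R_L loads the lower segment: effective lower R = 0.2920 kΩ.
Then V_out = V_DC · 0.2920/(1.876 + 0.2920) = 3.125 V.

V_out ≈ 3.13 V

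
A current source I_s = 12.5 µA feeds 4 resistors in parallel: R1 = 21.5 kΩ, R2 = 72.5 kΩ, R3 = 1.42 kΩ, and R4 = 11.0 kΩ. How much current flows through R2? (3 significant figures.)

I ≈ 0.202 µA

ΣG = 1/21.5 + 1/72.5 + 1/1.42 + 1/11.0 = 0.8554.
By the current-divider rule, I = I_s · G_k/ΣG = 12.5 × 0.01612 = 0.2016 µA.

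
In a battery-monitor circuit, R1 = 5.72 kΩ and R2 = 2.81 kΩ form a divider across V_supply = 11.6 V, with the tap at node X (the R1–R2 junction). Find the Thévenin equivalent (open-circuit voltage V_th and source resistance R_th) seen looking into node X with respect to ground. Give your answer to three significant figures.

V_th ≈ 3.82 V, R_th ≈ 1.88 kΩ

With X open, the divider is unloaded: V_th = 11.6 × 2.81/8.530 = 3.821 V.
Looking into X with the source shorted: R_th = R1·R2/(R1+R2) = 5.720 × 2.81/8.530 = 1.884 kΩ.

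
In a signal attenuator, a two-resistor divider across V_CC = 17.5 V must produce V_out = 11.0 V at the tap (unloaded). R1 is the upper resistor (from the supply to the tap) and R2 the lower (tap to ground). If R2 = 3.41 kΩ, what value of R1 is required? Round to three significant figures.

R1 ≈ 2.01 kΩ

V_out/V_CC = R2/(R1+R2) = 0.6286.
So R1 = R2 · (V_CC/V_out − 1) = 3.41 × (17.5/11.0 − 1) = 3.41 × 0.5909 = 2.015 kΩ.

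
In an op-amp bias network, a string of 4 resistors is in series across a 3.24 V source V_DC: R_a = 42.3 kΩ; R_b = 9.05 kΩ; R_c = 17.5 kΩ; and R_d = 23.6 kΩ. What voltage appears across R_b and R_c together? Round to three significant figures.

V ≈ 0.930 V

Series total: ΣR = 42.3 + 9.05 + 17.5 + 23.6 = 92.45 kΩ.
R_{R_b..R_c} = 9.05 + 17.5 = 26.55 kΩ.
V = V_DC · R/ΣR = 3.24 × 0.2872 = 0.9305 V.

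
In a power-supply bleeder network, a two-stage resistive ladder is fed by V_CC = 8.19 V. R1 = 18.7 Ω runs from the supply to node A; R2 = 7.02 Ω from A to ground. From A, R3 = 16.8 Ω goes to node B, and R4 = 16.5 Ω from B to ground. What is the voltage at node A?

The second stage (R3 + R4 = 33.30 Ω) loads node A in parallel with R2.
R2 ‖ (R3+R4) = 5.798 Ω.
So V_A = 8.19 × 0.2367 = 1.938 V.

V_A ≈ 1.94 V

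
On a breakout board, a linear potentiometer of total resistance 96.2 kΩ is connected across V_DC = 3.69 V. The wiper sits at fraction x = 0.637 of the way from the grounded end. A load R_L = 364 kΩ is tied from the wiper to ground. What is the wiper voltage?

Lower segment x·R_p = 61.28 kΩ; upper segment (1−x)·R_p = 34.92 kΩ.
Lower segment in parallel with the load: 61.28 ‖ 364 = 52.45 kΩ.
Then V_out = V_DC · 52.45/(34.92 + 52.45) = 2.215 V.
(Unloaded: V_out = x·V_DC = 2.35 V.)

V_out ≈ 2.22 V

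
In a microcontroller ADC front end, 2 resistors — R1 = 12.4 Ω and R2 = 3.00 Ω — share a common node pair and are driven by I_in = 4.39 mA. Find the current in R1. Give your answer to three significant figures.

For two parallel branches, I_k = I_in · (other R)/(sum of R).
So I = 4.39 × 3.00/15.40 = 0.8552 mA.

I ≈ 0.855 mA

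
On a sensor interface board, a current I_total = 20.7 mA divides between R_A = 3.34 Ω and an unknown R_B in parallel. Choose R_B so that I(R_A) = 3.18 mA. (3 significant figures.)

R_B ≈ 0.606 Ω

The fraction through R_A equals R_B/(R_A+R_B).
3.18/20.7 = R_B/(R_A + R_B) → R_B = R_A · (0.1536)/(1 − 0.1536) = 3.34 × 0.1815 = 0.6062 Ω.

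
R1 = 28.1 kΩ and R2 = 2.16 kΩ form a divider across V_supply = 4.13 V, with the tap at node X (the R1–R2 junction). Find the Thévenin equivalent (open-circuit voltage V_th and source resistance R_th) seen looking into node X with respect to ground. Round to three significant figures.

V_th ≈ 0.295 V, R_th ≈ 2.01 kΩ

Open-circuit (no load on X): V_th = V_supply · R2/(R1 + R2) = 4.13 × 2.16/(28.10 + 2.16) = 0.2948 V.
Zeroing V_supply shorts the top of R1 to ground, so R_th = R1 ‖ R2 = 2.006 kΩ.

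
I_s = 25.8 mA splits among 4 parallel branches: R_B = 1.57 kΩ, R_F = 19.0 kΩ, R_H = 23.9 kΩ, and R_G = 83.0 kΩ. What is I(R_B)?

ΣG = 1/1.57 + 1/19.0 + 1/23.9 + 1/83.0 = 0.7435.
R_B takes the fraction G_k/ΣG = 0.6369/0.7435 = 0.8567, so I = 25.8 × 0.8567 = 22.10 mA.

I ≈ 22.1 mA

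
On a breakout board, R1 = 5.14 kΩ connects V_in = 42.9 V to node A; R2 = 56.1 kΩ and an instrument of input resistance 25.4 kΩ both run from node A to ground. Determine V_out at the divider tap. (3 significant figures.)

First combine the lower leg with the load: R2 ‖ R_L = 17.48 kΩ.
Then V_out = V_in · R2'/(R1 + R2') = 42.9 × 17.48/22.62 = 33.15 V.
(Unloaded it would be 39.3 V; the load pulls it down.)

V_out ≈ 33.2 V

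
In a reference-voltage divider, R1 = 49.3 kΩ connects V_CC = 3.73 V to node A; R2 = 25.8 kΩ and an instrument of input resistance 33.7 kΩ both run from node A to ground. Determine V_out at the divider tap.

V_out ≈ 0.853 V

The load sits in parallel with R2, giving an effective lower resistance R2' = R2·R_L/(R2+R_L) = 14.61 kΩ.
Then V_out = V_CC · R2'/(R1 + R2') = 3.73 × 14.61/63.91 = 0.8528 V.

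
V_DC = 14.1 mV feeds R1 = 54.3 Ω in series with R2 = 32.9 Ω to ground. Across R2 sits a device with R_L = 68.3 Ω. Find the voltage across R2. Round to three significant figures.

V_out ≈ 4.09 mV

First combine the lower leg with the load: R2 ‖ R_L = 22.20 Ω.
Now apply the divider: V_out = 14.1 × 0.2902 = 4.092 mV.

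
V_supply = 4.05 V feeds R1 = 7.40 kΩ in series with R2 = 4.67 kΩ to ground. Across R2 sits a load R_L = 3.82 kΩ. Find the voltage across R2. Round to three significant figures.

V_out ≈ 0.896 V

The load sits in parallel with R2, giving an effective lower resistance R2' = R2·R_L/(R2+R_L) = 2.101 kΩ.
Voltage divider with the loaded lower leg: V_out = 4.05 × 2.101/(7.40 + 2.101) = 4.05 × 0.2212 = 0.8957 V.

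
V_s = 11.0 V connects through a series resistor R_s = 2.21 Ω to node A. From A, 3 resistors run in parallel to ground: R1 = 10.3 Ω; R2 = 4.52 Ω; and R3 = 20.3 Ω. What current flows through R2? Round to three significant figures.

I ≈ 1.34 A

Combine the parallel branches: R_p = (1/10.3 + 1/4.52 + 1/20.3)⁻¹ = 2.720 Ω.
V_A by voltage divider: V_A = 11.0 × 2.720/(2.21 + 2.720) = 6.069 V.
Branch current I = V_A/R2 = 6.069/4.52 = 1.343 A.
(Check via current divider: I_total = 2.231 A; share G_k/ΣG = 0.6019 → same result.)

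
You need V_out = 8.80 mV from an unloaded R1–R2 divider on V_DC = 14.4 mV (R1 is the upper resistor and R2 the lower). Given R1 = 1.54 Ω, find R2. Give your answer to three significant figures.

R2 ≈ 2.42 Ω

The divider ratio is R2/(R1+R2) = 8.80/14.4 = 0.6111.
Rearranging, R2 = R1·k/(1−k) = 1.54 × 1.571 = 2.420 Ω.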